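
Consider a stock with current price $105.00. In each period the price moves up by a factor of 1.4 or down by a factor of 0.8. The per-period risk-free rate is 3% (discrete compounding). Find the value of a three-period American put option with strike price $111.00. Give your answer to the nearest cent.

Risk-neutral probability p = (1 + 0.03 − 0.8)/(1.4 − 0.8) = 0.2300/0.6000 = 0.3833
Terminal stock prices: S_uuu = 288.1, S_uud = 164.6, S_udd = 94.08, S_ddd = 53.76
Terminal payoffs (K − S): max(-177.1, 0) = 0, max(-53.64, 0) = 0, max(16.92, 0) = 16.92, max(57.24, 0) = 57.24
Node uu (S = 205.8): continuation = 1/1.03·[0.3833·0.0000 + 0.6167·0.0000] = 0.0000; exercise value = 0.0000 ≤ continuation, so V_uu = 0.0000
Node ud (S = 117.6): continuation = 1/1.03·[0.3833·0.0000 + 0.6167·16.9200] = 10.1301; exercise value = 0.0000 ≤ continuation, so V_ud = 10.1301
Node dd (S = 67.2): continuation = 1/1.03·[0.3833·16.9200 + 0.6167·57.2400] = 40.5670; exercise value = 43.8000 > continuation, so V_dd = 43.8000 (exercise)
Node u (S = 147): continuation = 1/1.03·[0.3833·0.0000 + 0.6167·10.1301] = 6.0649; exercise value = 0.0000 ≤ continuation, so V_u = 6.0649
Node d (S = 84): continuation = 1/1.03·[0.3833·10.1301 + 0.6167·43.8000] = 29.9934; exercise value = 27.0000 ≤ continuation, so V_d = 29.9934
Node 0 (S = 105): continuation = 1/1.03·[0.3833·6.0649 + 0.6167·29.9934] = 20.2144; exercise value = 6.0000 ≤ continuation, so V_0 = 20.2144

$20.21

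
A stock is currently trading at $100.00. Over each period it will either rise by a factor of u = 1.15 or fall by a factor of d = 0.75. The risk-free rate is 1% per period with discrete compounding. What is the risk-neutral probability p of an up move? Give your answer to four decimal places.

Risk-neutral probability p = (1 + 0.01 − 0.75)/(1.15 − 0.75) = 0.2600/0.4000 = 0.6500

p = 0.6500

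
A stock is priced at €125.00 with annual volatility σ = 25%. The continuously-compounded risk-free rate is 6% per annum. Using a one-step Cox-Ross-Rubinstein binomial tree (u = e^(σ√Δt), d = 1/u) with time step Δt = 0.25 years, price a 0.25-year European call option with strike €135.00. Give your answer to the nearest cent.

CRR parameters: u = e^(σ√Δt) = e^(0.25·√0.25) = 1.1331, d = 1/u = 0.8825
Per-period rate: rΔt = 0.06·0.25 = 0.015, so R = e^0.015 = 1.0151
Risk-neutral probability p = (e^0.015 − 0.8825)/(1.1331 − 0.8825) = 0.1326/0.2507 = 0.5291
Terminal stock prices: S_u = 141.6, S_d = 110.3
Terminal payoffs (S − K): max(6.644, 0) = 6.644, max(-24.69, 0) = 0
Node 0 (S = 125): V_0 = e^(−0.015)·[0.5291·6.6436 + 0.4709·0.0000] = 3.4627

€3.46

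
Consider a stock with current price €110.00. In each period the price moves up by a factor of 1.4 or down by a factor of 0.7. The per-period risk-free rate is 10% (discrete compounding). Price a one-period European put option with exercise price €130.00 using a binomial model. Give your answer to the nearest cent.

Risk-neutral probability p = (1 + 0.1 − 0.7)/(1.4 − 0.7) = 0.4000/0.7000 = 0.5714
Terminal stock prices: S_u = 154, S_d = 77
Terminal payoffs (K − S): max(-24, 0) = 0, max(53, 0) = 53
Node 0 (S = 110): V_0 = 1/1.1·[0.5714·0.0000 + 0.4286·53.0000] = 20.6494

€20.65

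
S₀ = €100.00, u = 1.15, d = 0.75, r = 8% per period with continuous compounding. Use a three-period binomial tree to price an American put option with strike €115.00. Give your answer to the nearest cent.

€15.00

Risk-neutral probability p = (e^0.08 − 0.75)/(1.15 − 0.75) = 0.3333/0.4000 = 0.8332
Terminal stock prices: S_uuu = 152.1, S_uud = 99.19, S_udd = 64.69, S_ddd = 42.19
Terminal payoffs (K − S): max(-37.09, 0) = 0, max(15.81, 0) = 15.81, max(50.31, 0) = 50.31, max(72.81, 0) = 72.81
Node uu (S = 132.2): continuation = e^(−0.08)·[0.8332·0.0000 + 0.1668·15.8125] = 2.4345; exercise value = 0.0000 ≤ continuation, so V_uu = 2.4345
Node ud (S = 86.25): continuation = e^(−0.08)·[0.8332·15.8125 + 0.1668·50.3125] = 19.9084; exercise value = 28.7500 > continuation, so V_ud = 28.7500 (exercise)
Node dd (S = 56.25): continuation = e^(−0.08)·[0.8332·50.3125 + 0.1668·72.8125] = 49.9084; exercise value = 58.7500 > continuation, so V_dd = 58.7500 (exercise)
Node u (S = 115): continuation = e^(−0.08)·[0.8332·2.4345 + 0.1668·28.7500] = 6.2988; exercise value = 0.0000 ≤ continuation, so V_u = 6.2988
Node d (S = 75): continuation = e^(−0.08)·[0.8332·28.7500 + 0.1668·58.7500] = 31.1584; exercise value = 40.0000 > continuation, so V_d = 40.0000 (exercise)
Node 0 (S = 100): continuation = e^(−0.08)·[0.8332·6.2988 + 0.1668·40.0000] = 11.0032; exercise value = 15.0000 > continuation, so V_0 = 15.0000 (exercise)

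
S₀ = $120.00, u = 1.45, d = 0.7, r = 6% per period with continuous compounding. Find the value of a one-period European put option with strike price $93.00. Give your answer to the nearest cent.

$4.39

Risk-neutral probability p = (e^0.06 − 0.7)/(1.45 − 0.7) = 0.3618/0.7500 = 0.4824
Terminal stock prices: S_u = 174, S_d = 84
Terminal payoffs (K − S): max(-81, 0) = 0, max(9, 0) = 9
Node 0 (S = 120): V_0 = e^(−0.06)·[0.4824·0.0000 + 0.5176·9.0000] = 4.3867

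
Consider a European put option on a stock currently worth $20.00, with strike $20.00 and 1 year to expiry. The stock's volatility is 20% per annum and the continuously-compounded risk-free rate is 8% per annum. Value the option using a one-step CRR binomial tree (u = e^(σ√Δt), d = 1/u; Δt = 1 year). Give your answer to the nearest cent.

$1.15

CRR parameters: u = e^(σ√Δt) = e^(0.2·√1) = 1.2214, d = 1/u = 0.8187
Per-period rate: rΔt = 0.08·1 = 0.08, so R = e^0.08 = 1.0833
Risk-neutral probability p = (e^0.08 − 0.8187)/(1.2214 − 0.8187) = 0.2646/0.4027 = 0.6570
Terminal stock prices: S_u = 24.43, S_d = 16.37
Terminal payoffs (K − S): max(-4.428, 0) = 0, max(3.625, 0) = 3.625
Node 0 (S = 20): V_0 = e^(−0.08)·[0.6570·0.0000 + 0.3430·3.6254] = 1.1479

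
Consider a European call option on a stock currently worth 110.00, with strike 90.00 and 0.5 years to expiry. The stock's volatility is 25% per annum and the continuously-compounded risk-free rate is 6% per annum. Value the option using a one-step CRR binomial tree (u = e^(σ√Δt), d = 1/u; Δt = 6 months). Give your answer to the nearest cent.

CRR parameters: u = e^(σ√Δt) = e^(0.25·√0.5) = 1.1934, d = 1/u = 0.8380
Per-period rate: rΔt = 0.06·0.5 = 0.03, so R = e^0.03 = 1.0305
Risk-neutral probability p = (e^0.03 − 0.8380)/(1.1934 − 0.8380) = 0.1925/0.3554 = 0.5416
Terminal stock prices: S_u = 131.3, S_d = 92.18
Terminal payoffs (S − K): max(41.27, 0) = 41.27, max(2.176, 0) = 2.176
Node 0 (S = 110): V_0 = e^(−0.03)·[0.5416·41.2701 + 0.4584·2.1764] = 22.6599

22.66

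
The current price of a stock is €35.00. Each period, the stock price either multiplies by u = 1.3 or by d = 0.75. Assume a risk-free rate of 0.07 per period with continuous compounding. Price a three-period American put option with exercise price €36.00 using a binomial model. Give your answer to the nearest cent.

€4.61

Risk-neutral probability p = (e^0.07 − 0.75)/(1.3 − 0.75) = 0.3225/0.5500 = 0.5864
Terminal stock prices: S_uuu = 76.89, S_uud = 44.36, S_udd = 25.59, S_ddd = 14.77
Terminal payoffs (K − S): max(-40.89, 0) = 0, max(-8.363, 0) = 0, max(10.41, 0) = 10.41, max(21.23, 0) = 21.23
Node uu (S = 59.15): continuation = e^(−0.07)·[0.5864·0.0000 + 0.4136·0.0000] = 0.0000; exercise value = 0.0000 ≤ continuation, so V_uu = 0.0000
Node ud (S = 34.12): continuation = e^(−0.07)·[0.5864·0.0000 + 0.4136·10.4062] = 4.0133; exercise value = 1.8750 ≤ continuation, so V_ud = 4.0133
Node dd (S = 19.69): continuation = e^(−0.07)·[0.5864·10.4062 + 0.4136·21.2344] = 13.8787; exercise value = 16.3125 > continuation, so V_dd = 16.3125 (exercise)
Node u (S = 45.5): continuation = e^(−0.07)·[0.5864·0.0000 + 0.4136·4.0133] = 1.5477; exercise value = 0.0000 ≤ continuation, so V_u = 1.5477
Node d (S = 26.25): continuation = e^(−0.07)·[0.5864·4.0133 + 0.4136·16.3125] = 8.4852; exercise value = 9.7500 > continuation, so V_d = 9.7500 (exercise)
Node 0 (S = 35): continuation = e^(−0.07)·[0.5864·1.5477 + 0.4136·9.7500] = 4.6064; exercise value = 1.0000 ≤ continuation, so V_0 = 4.6064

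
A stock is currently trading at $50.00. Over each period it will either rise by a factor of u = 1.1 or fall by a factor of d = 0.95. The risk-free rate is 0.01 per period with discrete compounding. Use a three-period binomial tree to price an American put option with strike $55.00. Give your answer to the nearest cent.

$5.20

Risk-neutral probability p = (1 + 0.01 − 0.95)/(1.1 − 0.95) = 0.0600/0.1500 = 0.4000
Terminal stock prices: S_uuu = 66.55, S_uud = 57.48, S_udd = 49.64, S_ddd = 42.87
Terminal payoffs (K − S): max(-11.55, 0) = 0, max(-2.475, 0) = 0, max(5.362, 0) = 5.362, max(12.13, 0) = 12.13
Node uu (S = 60.5): continuation = 1/1.01·[0.4000·0.0000 + 0.6000·0.0000] = 0.0000; exercise value = 0.0000 ≤ continuation, so V_uu = 0.0000
Node ud (S = 52.25): continuation = 1/1.01·[0.4000·0.0000 + 0.6000·5.3625] = 3.1856; exercise value = 2.7500 ≤ continuation, so V_ud = 3.1856
Node dd (S = 45.12): continuation = 1/1.01·[0.4000·5.3625 + 0.6000·12.1313] = 9.3304; exercise value = 9.8750 > continuation, so V_dd = 9.8750 (exercise)
Node u (S = 55): continuation = 1/1.01·[0.4000·0.0000 + 0.6000·3.1856] = 1.8925; exercise value = 0.0000 ≤ continuation, so V_u = 1.8925
Node d (S = 47.5): continuation = 1/1.01·[0.4000·3.1856 + 0.6000·9.8750] = 7.1280; exercise value = 7.5000 > continuation, so V_d = 7.5000 (exercise)
Node 0 (S = 50): continuation = 1/1.01·[0.4000·1.8925 + 0.6000·7.5000] = 5.2049; exercise value = 5.0000 ≤ continuation, so V_0 = 5.2049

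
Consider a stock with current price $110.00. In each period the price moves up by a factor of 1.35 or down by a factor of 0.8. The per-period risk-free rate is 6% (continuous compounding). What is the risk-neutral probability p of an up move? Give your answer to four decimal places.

p = 0.4761

Risk-neutral probability p = (e^0.06 − 0.8)/(1.35 − 0.8) = 0.2618/0.5500 = 0.4761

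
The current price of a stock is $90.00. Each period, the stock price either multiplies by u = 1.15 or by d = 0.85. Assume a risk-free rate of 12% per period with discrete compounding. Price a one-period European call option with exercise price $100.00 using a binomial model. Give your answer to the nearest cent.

$2.81

Risk-neutral probability p = (1 + 0.12 − 0.85)/(1.15 − 0.85) = 0.2700/0.3000 = 0.9000
Terminal stock prices: S_u = 103.5, S_d = 76.5
Terminal payoffs (S − K): max(3.5, 0) = 3.5, max(-23.5, 0) = 0
Node 0 (S = 90): V_0 = 1/1.12·[0.9000·3.5000 + 0.1000·0.0000] = 2.8125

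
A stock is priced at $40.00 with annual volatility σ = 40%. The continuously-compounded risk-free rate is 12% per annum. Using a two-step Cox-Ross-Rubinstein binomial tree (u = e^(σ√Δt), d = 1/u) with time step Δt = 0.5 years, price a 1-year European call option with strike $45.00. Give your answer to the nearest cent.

CRR parameters: u = e^(σ√Δt) = e^(0.4·√0.5) = 1.3269, d = 1/u = 0.7536
Per-period rate: rΔt = 0.12·0.5 = 0.06, so R = e^0.06 = 1.0618
Risk-neutral probability p = (e^0.06 − 0.7536)/(1.3269 − 0.7536) = 0.3082/0.5733 = 0.5376
Terminal stock prices: S_uu = 70.43, S_ud = 40, S_dd = 22.72
Terminal payoffs (S − K): max(25.43, 0) = 25.43, max(-5, 0) = 0, max(-22.28, 0) = 0
Node u (S = 53.08): V_u = e^(−0.06)·[0.5376·25.4262 + 0.4624·0.0000] = 12.8737
Node d (S = 30.15): V_d = e^(−0.06)·[0.5376·0.0000 + 0.4624·0.0000] = 0.0000
Node 0 (S = 40): V_0 = e^(−0.06)·[0.5376·12.8737 + 0.4624·0.0000] = 6.5182

$6.52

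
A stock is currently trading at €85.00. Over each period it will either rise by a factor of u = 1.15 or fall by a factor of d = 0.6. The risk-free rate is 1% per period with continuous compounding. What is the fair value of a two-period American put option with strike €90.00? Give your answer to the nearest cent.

€15.65

Risk-neutral probability p = (e^0.01 − 0.6)/(1.15 − 0.6) = 0.4101/0.5500 = 0.7455
Terminal stock prices: S_uu = 112.4, S_ud = 58.65, S_dd = 30.6
Terminal payoffs (K − S): max(-22.41, 0) = 0, max(31.35, 0) = 31.35, max(59.4, 0) = 59.4
Node u (S = 97.75): continuation = e^(−0.01)·[0.7455·0.0000 + 0.2545·31.3500] = 7.8978; exercise value = 0.0000 ≤ continuation, so V_u = 7.8978
Node d (S = 51): continuation = e^(−0.01)·[0.7455·31.3500 + 0.2545·59.4000] = 38.1045; exercise value = 39.0000 > continuation, so V_d = 39.0000 (exercise)
Node 0 (S = 85): continuation = e^(−0.01)·[0.7455·7.8978 + 0.2545·39.0000] = 15.6545; exercise value = 5.0000 ≤ continuation, so V_0 = 15.6545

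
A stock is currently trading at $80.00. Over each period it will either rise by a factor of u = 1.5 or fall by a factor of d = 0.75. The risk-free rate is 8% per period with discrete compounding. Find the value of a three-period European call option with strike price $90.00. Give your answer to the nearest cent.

$23.79

Risk-neutral probability p = (1 + 0.08 − 0.75)/(1.5 − 0.75) = 0.3300/0.7500 = 0.4400
Terminal stock prices: S_uuu = 270, S_uud = 135, S_udd = 67.5, S_ddd = 33.75
Terminal payoffs (S − K): max(180, 0) = 180, max(45, 0) = 45, max(-22.5, 0) = 0, max(-56.25, 0) = 0
Node uu (S = 180): V_uu = 1/1.08·[0.4400·180.0000 + 0.5600·45.0000] = 96.6667
Node ud (S = 90): V_ud = 1/1.08·[0.4400·45.0000 + 0.5600·0.0000] = 18.3333
Node dd (S = 45): V_dd = 1/1.08·[0.4400·0.0000 + 0.5600·0.0000] = 0.0000
Node u (S = 120): V_u = 1/1.08·[0.4400·96.6667 + 0.5600·18.3333] = 48.8889
Node d (S = 60): V_d = 1/1.08·[0.4400·18.3333 + 0.5600·0.0000] = 7.4691
Node 0 (S = 80): V_0 = 1/1.08·[0.4400·48.8889 + 0.5600·7.4691] = 23.7906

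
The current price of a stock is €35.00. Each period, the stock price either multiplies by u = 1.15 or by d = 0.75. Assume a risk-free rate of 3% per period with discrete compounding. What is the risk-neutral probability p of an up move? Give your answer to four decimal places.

Risk-neutral probability p = (1 + 0.03 − 0.75)/(1.15 − 0.75) = 0.2800/0.4000 = 0.7000

p = 0.7000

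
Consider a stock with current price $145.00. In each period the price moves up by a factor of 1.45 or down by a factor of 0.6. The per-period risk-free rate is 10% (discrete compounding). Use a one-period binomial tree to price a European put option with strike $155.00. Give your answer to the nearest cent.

Risk-neutral probability p = (1 + 0.1 − 0.6)/(1.45 − 0.6) = 0.5000/0.8500 = 0.5882
Terminal stock prices: S_u = 210.2, S_d = 87
Terminal payoffs (K − S): max(-55.25, 0) = 0, max(68, 0) = 68
Node 0 (S = 145): V_0 = 1/1.1·[0.5882·0.0000 + 0.4118·68.0000] = 25.4545

$25.45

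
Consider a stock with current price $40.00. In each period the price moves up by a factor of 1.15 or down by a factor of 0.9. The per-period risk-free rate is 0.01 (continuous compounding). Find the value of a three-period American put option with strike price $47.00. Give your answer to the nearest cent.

$7.45

Risk-neutral probability p = (e^0.01 − 0.9)/(1.15 − 0.9) = 0.1101/0.2500 = 0.4402
Terminal stock prices: S_uuu = 60.83, S_uud = 47.61, S_udd = 37.26, S_ddd = 29.16
Terminal payoffs (K − S): max(-13.83, 0) = 0, max(-0.61, 0) = 0, max(9.74, 0) = 9.74, max(17.84, 0) = 17.84
Node uu (S = 52.9): continuation = e^(−0.01)·[0.4402·0.0000 + 0.5598·0.0000] = 0.0000; exercise value = 0.0000 ≤ continuation, so V_uu = 0.0000
Node ud (S = 41.4): continuation = e^(−0.01)·[0.4402·0.0000 + 0.5598·9.7400] = 5.3982; exercise value = 5.6000 > continuation, so V_ud = 5.6000 (exercise)
Node dd (S = 32.4): continuation = e^(−0.01)·[0.4402·9.7400 + 0.5598·17.8400] = 14.1323; exercise value = 14.6000 > continuation, so V_dd = 14.6000 (exercise)
Node u (S = 46): continuation = e^(−0.01)·[0.4402·0.0000 + 0.5598·5.6000] = 3.1037; exercise value = 1.0000 ≤ continuation, so V_u = 3.1037
Node d (S = 36): continuation = e^(−0.01)·[0.4402·5.6000 + 0.5598·14.6000] = 10.5323; exercise value = 11.0000 > continuation, so V_d = 11.0000 (exercise)
Node 0 (S = 40): continuation = e^(−0.01)·[0.4402·3.1037 + 0.5598·11.0000] = 7.4492; exercise value = 7.0000 ≤ continuation, so V_0 = 7.4492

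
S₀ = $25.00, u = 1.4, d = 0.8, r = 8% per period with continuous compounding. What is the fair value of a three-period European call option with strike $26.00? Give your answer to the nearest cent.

Risk-neutral probability p = (e^0.08 − 0.8)/(1.4 − 0.8) = 0.2833/0.6000 = 0.4721
Terminal stock prices: S_uuu = 68.6, S_uud = 39.2, S_udd = 22.4, S_ddd = 12.8
Terminal payoffs (S − K): max(42.6, 0) = 42.6, max(13.2, 0) = 13.2, max(-3.6, 0) = 0, max(-13.2, 0) = 0
Node uu (S = 49): V_uu = e^(−0.08)·[0.4721·42.6000 + 0.5279·13.2000] = 24.9990
Node ud (S = 28): V_ud = e^(−0.08)·[0.4721·13.2000 + 0.5279·0.0000] = 5.7532
Node dd (S = 16): V_dd = e^(−0.08)·[0.4721·0.0000 + 0.5279·0.0000] = 0.0000
Node u (S = 35): V_u = e^(−0.08)·[0.4721·24.9990 + 0.5279·5.7532] = 13.6990
Node d (S = 20): V_d = e^(−0.08)·[0.4721·5.7532 + 0.5279·0.0000] = 2.5075
Node 0 (S = 25): V_0 = e^(−0.08)·[0.4721·13.6990 + 0.5279·2.5075] = 7.1925

$7.19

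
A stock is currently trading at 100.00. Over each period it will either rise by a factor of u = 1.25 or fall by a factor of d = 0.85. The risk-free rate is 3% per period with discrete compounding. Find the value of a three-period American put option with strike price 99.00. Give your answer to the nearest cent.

Risk-neutral probability p = (1 + 0.03 − 0.85)/(1.25 − 0.85) = 0.1800/0.4000 = 0.4500
Terminal stock prices: S_uuu = 195.3, S_uud = 132.8, S_udd = 90.31, S_ddd = 61.41
Terminal payoffs (K − S): max(-96.31, 0) = 0, max(-33.81, 0) = 0, max(8.688, 0) = 8.688, max(37.59, 0) = 37.59
Node uu (S = 156.2): continuation = 1/1.03·[0.4500·0.0000 + 0.5500·0.0000] = 0.0000; exercise value = 0.0000 ≤ continuation, so V_uu = 0.0000
Node ud (S = 106.2): continuation = 1/1.03·[0.4500·0.0000 + 0.5500·8.6875] = 4.6390; exercise value = 0.0000 ≤ continuation, so V_ud = 4.6390
Node dd (S = 72.25): continuation = 1/1.03·[0.4500·8.6875 + 0.5500·37.5875] = 23.8665; exercise value = 26.7500 > continuation, so V_dd = 26.7500 (exercise)
Node u (S = 125): continuation = 1/1.03·[0.4500·0.0000 + 0.5500·4.6390] = 2.4771; exercise value = 0.0000 ≤ continuation, so V_u = 2.4771
Node d (S = 85): continuation = 1/1.03·[0.4500·4.6390 + 0.5500·26.7500] = 16.3107; exercise value = 14.0000 ≤ continuation, so V_d = 16.3107
Node 0 (S = 100): continuation = 1/1.03·[0.4500·2.4771 + 0.5500·16.3107] = 9.7918; exercise value = 0.0000 ≤ continuation, so V_0 = 9.7918

9.79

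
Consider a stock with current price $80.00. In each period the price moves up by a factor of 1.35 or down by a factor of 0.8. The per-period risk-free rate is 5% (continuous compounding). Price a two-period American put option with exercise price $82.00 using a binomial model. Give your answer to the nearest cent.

$9.30

Risk-neutral probability p = (e^0.05 − 0.8)/(1.35 − 0.8) = 0.2513/0.5500 = 0.4569
Terminal stock prices: S_uu = 145.8, S_ud = 86.4, S_dd = 51.2
Terminal payoffs (K − S): max(-63.8, 0) = 0, max(-4.4, 0) = 0, max(30.8, 0) = 30.8
Node u (S = 108): continuation = e^(−0.05)·[0.4569·0.0000 + 0.5431·0.0000] = 0.0000; exercise value = 0.0000 ≤ continuation, so V_u = 0.0000
Node d (S = 64): continuation = e^(−0.05)·[0.4569·0.0000 + 0.5431·30.8000] = 15.9129; exercise value = 18.0000 > continuation, so V_d = 18.0000 (exercise)
Node 0 (S = 80): continuation = e^(−0.05)·[0.4569·0.0000 + 0.5431·18.0000] = 9.2998; exercise value = 2.0000 ≤ continuation, so V_0 = 9.2998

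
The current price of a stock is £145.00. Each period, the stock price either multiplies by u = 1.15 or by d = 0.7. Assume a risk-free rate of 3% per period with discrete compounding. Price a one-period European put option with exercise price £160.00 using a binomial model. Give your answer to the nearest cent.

£15.15

Risk-neutral probability p = (1 + 0.03 − 0.7)/(1.15 − 0.7) = 0.3300/0.4500 = 0.7333
Terminal stock prices: S_u = 166.8, S_d = 101.5
Terminal payoffs (K − S): max(-6.75, 0) = 0, max(58.5, 0) = 58.5
Node 0 (S = 145): V_0 = 1/1.03·[0.7333·0.0000 + 0.2667·58.5000] = 15.1456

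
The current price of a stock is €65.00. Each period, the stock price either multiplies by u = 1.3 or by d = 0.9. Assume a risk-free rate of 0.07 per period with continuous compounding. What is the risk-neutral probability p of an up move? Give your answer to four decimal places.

p = 0.4313

Risk-neutral probability p = (e^0.07 − 0.9)/(1.3 − 0.9) = 0.1725/0.4000 = 0.4313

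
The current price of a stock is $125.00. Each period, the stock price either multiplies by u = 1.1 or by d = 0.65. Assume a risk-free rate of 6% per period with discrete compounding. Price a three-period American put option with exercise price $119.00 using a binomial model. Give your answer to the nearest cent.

$6.58

Risk-neutral probability p = (1 + 0.06 − 0.65)/(1.1 − 0.65) = 0.4100/0.4500 = 0.9111
Terminal stock prices: S_uuu = 166.4, S_uud = 98.31, S_udd = 58.09, S_ddd = 34.33
Terminal payoffs (K − S): max(-47.38, 0) = 0, max(20.69, 0) = 20.69, max(60.91, 0) = 60.91, max(84.67, 0) = 84.67
Node uu (S = 151.3): continuation = 1/1.06·[0.9111·0.0000 + 0.0889·20.6875] = 1.7348; exercise value = 0.0000 ≤ continuation, so V_uu = 1.7348
Node ud (S = 89.38): continuation = 1/1.06·[0.9111·20.6875 + 0.0889·60.9062] = 22.8892; exercise value = 29.6250 > continuation, so V_ud = 29.6250 (exercise)
Node dd (S = 52.81): continuation = 1/1.06·[0.9111·60.9062 + 0.0889·84.6719] = 59.4517; exercise value = 66.1875 > continuation, so V_dd = 66.1875 (exercise)
Node u (S = 137.5): continuation = 1/1.06·[0.9111·1.7348 + 0.0889·29.6250] = 3.9754; exercise value = 0.0000 ≤ continuation, so V_u = 3.9754
Node d (S = 81.25): continuation = 1/1.06·[0.9111·29.6250 + 0.0889·66.1875] = 31.0142; exercise value = 37.7500 > continuation, so V_d = 37.7500 (exercise)
Node 0 (S = 125): continuation = 1/1.06·[0.9111·3.9754 + 0.0889·37.7500] = 6.5826; exercise value = 0.0000 ≤ continuation, so V_0 = 6.5826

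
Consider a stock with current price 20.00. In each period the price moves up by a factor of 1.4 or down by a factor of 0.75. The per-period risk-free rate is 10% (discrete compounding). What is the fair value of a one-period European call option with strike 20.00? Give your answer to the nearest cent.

3.92

Risk-neutral probability p = (1 + 0.1 − 0.75)/(1.4 − 0.75) = 0.3500/0.6500 = 0.5385
Terminal stock prices: S_u = 28, S_d = 15
Terminal payoffs (S − K): max(8, 0) = 8, max(-5, 0) = 0
Node 0 (S = 20): V_0 = 1/1.1·[0.5385·8.0000 + 0.4615·0.0000] = 3.9161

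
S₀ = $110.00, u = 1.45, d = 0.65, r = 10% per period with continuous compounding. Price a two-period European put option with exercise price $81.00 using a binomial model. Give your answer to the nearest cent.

$5.25

Risk-neutral probability p = (e^0.1 − 0.65)/(1.45 − 0.65) = 0.4552/0.8000 = 0.5690
Terminal stock prices: S_uu = 231.3, S_ud = 103.7, S_dd = 46.48
Terminal payoffs (K − S): max(-150.3, 0) = 0, max(-22.67, 0) = 0, max(34.52, 0) = 34.52
Node u (S = 159.5): V_u = e^(−0.1)·[0.5690·0.0000 + 0.4310·0.0000] = 0.0000
Node d (S = 71.5): V_d = e^(−0.1)·[0.5690·0.0000 + 0.4310·34.5250] = 13.4654
Node 0 (S = 110): V_0 = e^(−0.1)·[0.5690·0.0000 + 0.4310·13.4654] = 5.2517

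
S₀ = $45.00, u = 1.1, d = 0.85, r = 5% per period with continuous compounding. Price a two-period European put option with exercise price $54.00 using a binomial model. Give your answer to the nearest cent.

$4.13

Risk-neutral probability p = (e^0.05 − 0.85)/(1.1 − 0.85) = 0.2013/0.2500 = 0.8051
Terminal stock prices: S_uu = 54.45, S_ud = 42.08, S_dd = 32.51
Terminal payoffs (K − S): max(-0.45, 0) = 0, max(11.92, 0) = 11.92, max(21.49, 0) = 21.49
Node u (S = 49.5): V_u = e^(−0.05)·[0.8051·0.0000 + 0.1949·11.9250] = 2.2110
Node d (S = 38.25): V_d = e^(−0.05)·[0.8051·11.9250 + 0.1949·21.4875] = 13.1164
Node 0 (S = 45): V_0 = e^(−0.05)·[0.8051·2.2110 + 0.1949·13.1164] = 4.1251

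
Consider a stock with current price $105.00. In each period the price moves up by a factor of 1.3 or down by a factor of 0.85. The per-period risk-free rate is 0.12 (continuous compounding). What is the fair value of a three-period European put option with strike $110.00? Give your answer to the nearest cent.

$3.95

Risk-neutral probability p = (e^0.12 − 0.85)/(1.3 − 0.85) = 0.2775/0.4500 = 0.6167
Terminal stock prices: S_uuu = 230.7, S_uud = 150.8, S_udd = 98.62, S_ddd = 64.48
Terminal payoffs (K − S): max(-120.7, 0) = 0, max(-40.83, 0) = 0, max(11.38, 0) = 11.38, max(45.52, 0) = 45.52
Node uu (S = 177.5): V_uu = e^(−0.12)·[0.6167·0.0000 + 0.3833·0.0000] = 0.0000
Node ud (S = 116): V_ud = e^(−0.12)·[0.6167·0.0000 + 0.3833·11.3788] = 3.8687
Node dd (S = 75.86): V_dd = e^(−0.12)·[0.6167·11.3788 + 0.3833·45.5169] = 21.6987
Node u (S = 136.5): V_u = e^(−0.12)·[0.6167·0.0000 + 0.3833·3.8687] = 1.3153
Node d (S = 89.25): V_d = e^(−0.12)·[0.6167·3.8687 + 0.3833·21.6987] = 9.4933
Node 0 (S = 105): V_0 = e^(−0.12)·[0.6167·1.3153 + 0.3833·9.4933] = 3.9470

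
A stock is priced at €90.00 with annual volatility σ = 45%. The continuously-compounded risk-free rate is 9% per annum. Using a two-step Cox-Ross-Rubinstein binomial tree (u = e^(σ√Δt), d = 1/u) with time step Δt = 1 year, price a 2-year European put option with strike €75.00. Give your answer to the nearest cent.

CRR parameters: u = e^(σ√Δt) = e^(0.45·√1) = 1.5683, d = 1/u = 0.6376
Per-period rate: rΔt = 0.09·1 = 0.09, so R = e^0.09 = 1.0942
Risk-neutral probability p = (e^0.09 − 0.6376)/(1.5683 − 0.6376) = 0.4565/0.9307 = 0.4905
Terminal stock prices: S_uu = 221.4, S_ud = 90, S_dd = 36.59
Terminal payoffs (K − S): max(-146.4, 0) = 0, max(-15, 0) = 0, max(38.41, 0) = 38.41
Node u (S = 141.1): V_u = e^(−0.09)·[0.4905·0.0000 + 0.5095·0.0000] = 0.0000
Node d (S = 57.39): V_d = e^(−0.09)·[0.4905·0.0000 + 0.5095·38.4087] = 17.8832
Node 0 (S = 90): V_0 = e^(−0.09)·[0.4905·0.0000 + 0.5095·17.8832] = 8.3265

€8.33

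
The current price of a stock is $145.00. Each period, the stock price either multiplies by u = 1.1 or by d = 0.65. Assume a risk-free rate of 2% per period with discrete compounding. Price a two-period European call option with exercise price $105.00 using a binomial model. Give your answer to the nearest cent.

$45.78

Risk-neutral probability p = (1 + 0.02 − 0.65)/(1.1 − 0.65) = 0.3700/0.4500 = 0.8222
Terminal stock prices: S_uu = 175.5, S_ud = 103.7, S_dd = 61.26
Terminal payoffs (S − K): max(70.45, 0) = 70.45, max(-1.325, 0) = 0, max(-43.74, 0) = 0
Node u (S = 159.5): V_u = 1/1.02·[0.8222·70.4500 + 0.1778·0.0000] = 56.7898
Node d (S = 94.25): V_d = 1/1.02·[0.8222·0.0000 + 0.1778·0.0000] = 0.0000
Node 0 (S = 145): V_0 = 1/1.02·[0.8222·56.7898 + 0.1778·0.0000] = 45.7782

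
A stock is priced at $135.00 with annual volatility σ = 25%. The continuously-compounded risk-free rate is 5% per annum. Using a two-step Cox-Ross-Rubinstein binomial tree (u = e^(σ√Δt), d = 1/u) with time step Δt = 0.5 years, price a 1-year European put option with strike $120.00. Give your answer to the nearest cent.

CRR parameters: u = e^(σ√Δt) = e^(0.25·√0.5) = 1.1934, d = 1/u = 0.8380
Per-period rate: rΔt = 0.05·0.5 = 0.025, so R = e^0.025 = 1.0253
Risk-neutral probability p = (e^0.025 − 0.8380)/(1.1934 − 0.8380) = 0.1873/0.3554 = 0.5272
Terminal stock prices: S_uu = 192.3, S_ud = 135, S_dd = 94.8
Terminal payoffs (K − S): max(-72.26, 0) = 0, max(-15, 0) = 0, max(25.2, 0) = 25.2
Node u (S = 161.1): V_u = e^(−0.025)·[0.5272·0.0000 + 0.4728·0.0000] = 0.0000
Node d (S = 113.1): V_d = e^(−0.025)·[0.5272·0.0000 + 0.4728·25.2046] = 11.6237
Node 0 (S = 135): V_0 = e^(−0.025)·[0.5272·0.0000 + 0.4728·11.6237] = 5.3605

$5.36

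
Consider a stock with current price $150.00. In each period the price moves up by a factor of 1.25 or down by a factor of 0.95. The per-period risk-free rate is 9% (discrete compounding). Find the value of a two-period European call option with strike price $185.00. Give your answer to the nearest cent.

Risk-neutral probability p = (1 + 0.09 − 0.95)/(1.25 − 0.95) = 0.1400/0.3000 = 0.4667
Terminal stock prices: S_uu = 234.4, S_ud = 178.1, S_dd = 135.4
Terminal payoffs (S − K): max(49.38, 0) = 49.38, max(-6.875, 0) = 0, max(-49.62, 0) = 0
Node u (S = 187.5): V_u = 1/1.09·[0.4667·49.3750 + 0.5333·0.0000] = 21.1391
Node d (S = 142.5): V_d = 1/1.09·[0.4667·0.0000 + 0.5333·0.0000] = 0.0000
Node 0 (S = 150): V_0 = 1/1.09·[0.4667·21.1391 + 0.5333·0.0000] = 9.0504

$9.05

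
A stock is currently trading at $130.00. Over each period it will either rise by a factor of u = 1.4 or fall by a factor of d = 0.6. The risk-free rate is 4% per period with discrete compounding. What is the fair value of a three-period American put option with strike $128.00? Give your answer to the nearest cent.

$27.82

Risk-neutral probability p = (1 + 0.04 − 0.6)/(1.4 − 0.6) = 0.4400/0.8000 = 0.5500
Terminal stock prices: S_uuu = 356.7, S_uud = 152.9, S_udd = 65.52, S_ddd = 28.08
Terminal payoffs (K − S): max(-228.7, 0) = 0, max(-24.88, 0) = 0, max(62.48, 0) = 62.48, max(99.92, 0) = 99.92
Node uu (S = 254.8): continuation = 1/1.04·[0.5500·0.0000 + 0.4500·0.0000] = 0.0000; exercise value = 0.0000 ≤ continuation, so V_uu = 0.0000
Node ud (S = 109.2): continuation = 1/1.04·[0.5500·0.0000 + 0.4500·62.4800] = 27.0346; exercise value = 18.8000 ≤ continuation, so V_ud = 27.0346
Node dd (S = 46.8): continuation = 1/1.04·[0.5500·62.4800 + 0.4500·99.9200] = 76.2769; exercise value = 81.2000 > continuation, so V_dd = 81.2000 (exercise)
Node u (S = 182): continuation = 1/1.04·[0.5500·0.0000 + 0.4500·27.0346] = 11.6977; exercise value = 0.0000 ≤ continuation, so V_u = 11.6977
Node d (S = 78): continuation = 1/1.04·[0.5500·27.0346 + 0.4500·81.2000] = 49.4318; exercise value = 50.0000 > continuation, so V_d = 50.0000 (exercise)
Node 0 (S = 130): continuation = 1/1.04·[0.5500·11.6977 + 0.4500·50.0000] = 27.8209; exercise value = 0.0000 ≤ continuation, so V_0 = 27.8209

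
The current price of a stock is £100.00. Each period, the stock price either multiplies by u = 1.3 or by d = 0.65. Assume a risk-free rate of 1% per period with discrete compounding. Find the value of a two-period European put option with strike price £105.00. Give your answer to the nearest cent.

Risk-neutral probability p = (1 + 0.01 − 0.65)/(1.3 − 0.65) = 0.3600/0.6500 = 0.5538
Terminal stock prices: S_uu = 169, S_ud = 84.5, S_dd = 42.25
Terminal payoffs (K − S): max(-64, 0) = 0, max(20.5, 0) = 20.5, max(62.75, 0) = 62.75
Node u (S = 130): V_u = 1/1.01·[0.5538·0.0000 + 0.4462·20.5000] = 9.0556
Node d (S = 65): V_d = 1/1.01·[0.5538·20.5000 + 0.4462·62.7500] = 38.9604
Node 0 (S = 100): V_0 = 1/1.01·[0.5538·9.0556 + 0.4462·38.9604] = 22.1760

£22.18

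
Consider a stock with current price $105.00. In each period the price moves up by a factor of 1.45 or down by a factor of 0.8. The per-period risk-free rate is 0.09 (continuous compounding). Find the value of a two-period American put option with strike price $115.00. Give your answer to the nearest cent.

$15.51

Risk-neutral probability p = (e^0.09 − 0.8)/(1.45 − 0.8) = 0.2942/0.6500 = 0.4526
Terminal stock prices: S_uu = 220.8, S_ud = 121.8, S_dd = 67.2
Terminal payoffs (K − S): max(-105.8, 0) = 0, max(-6.8, 0) = 0, max(47.8, 0) = 47.8
Node u (S = 152.2): continuation = e^(−0.09)·[0.4526·0.0000 + 0.5474·0.0000] = 0.0000; exercise value = 0.0000 ≤ continuation, so V_u = 0.0000
Node d (S = 84): continuation = e^(−0.09)·[0.4526·0.0000 + 0.5474·47.8000] = 23.9147; exercise value = 31.0000 > continuation, so V_d = 31.0000 (exercise)
Node 0 (S = 105): continuation = e^(−0.09)·[0.4526·0.0000 + 0.5474·31.0000] = 15.5095; exercise value = 10.0000 ≤ continuation, so V_0 = 15.5095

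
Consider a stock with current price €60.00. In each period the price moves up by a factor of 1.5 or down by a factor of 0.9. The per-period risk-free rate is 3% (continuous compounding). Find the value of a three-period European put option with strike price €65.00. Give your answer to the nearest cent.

Risk-neutral probability p = (e^0.03 − 0.9)/(1.5 − 0.9) = 0.1305/0.6000 = 0.2174
Terminal stock prices: S_uuu = 202.5, S_uud = 121.5, S_udd = 72.9, S_ddd = 43.74
Terminal payoffs (K − S): max(-137.5, 0) = 0, max(-56.5, 0) = 0, max(-7.9, 0) = 0, max(21.26, 0) = 21.26
Node uu (S = 135): V_uu = e^(−0.03)·[0.2174·0.0000 + 0.7826·0.0000] = 0.0000
Node ud (S = 81): V_ud = e^(−0.03)·[0.2174·0.0000 + 0.7826·0.0000] = 0.0000
Node dd (S = 48.6): V_dd = e^(−0.03)·[0.2174·0.0000 + 0.7826·21.2600] = 16.1458
Node u (S = 90): V_u = e^(−0.03)·[0.2174·0.0000 + 0.7826·0.0000] = 0.0000
Node d (S = 54): V_d = e^(−0.03)·[0.2174·0.0000 + 0.7826·16.1458] = 12.2619
Node 0 (S = 60): V_0 = e^(−0.03)·[0.2174·0.0000 + 0.7826·12.2619] = 9.3123

€9.31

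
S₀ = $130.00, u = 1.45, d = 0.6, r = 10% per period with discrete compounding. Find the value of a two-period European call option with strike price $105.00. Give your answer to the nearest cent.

$51.38

Risk-neutral probability p = (1 + 0.1 − 0.6)/(1.45 − 0.6) = 0.5000/0.8500 = 0.5882
Terminal stock prices: S_uu = 273.3, S_ud = 113.1, S_dd = 46.8
Terminal payoffs (S − K): max(168.3, 0) = 168.3, max(8.1, 0) = 8.1, max(-58.2, 0) = 0
Node u (S = 188.5): V_u = 1/1.1·[0.5882·168.3250 + 0.4118·8.1000] = 93.0455
Node d (S = 78): V_d = 1/1.1·[0.5882·8.1000 + 0.4118·0.0000] = 4.3316
Node 0 (S = 130): V_0 = 1/1.1·[0.5882·93.0455 + 0.4118·4.3316] = 51.3784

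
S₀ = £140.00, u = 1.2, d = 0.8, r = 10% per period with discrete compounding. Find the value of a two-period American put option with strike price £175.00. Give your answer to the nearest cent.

Risk-neutral probability p = (1 + 0.1 − 0.8)/(1.2 − 0.8) = 0.3000/0.4000 = 0.7500
Terminal stock prices: S_uu = 201.6, S_ud = 134.4, S_dd = 89.6
Terminal payoffs (K − S): max(-26.6, 0) = 0, max(40.6, 0) = 40.6, max(85.4, 0) = 85.4
Node u (S = 168): continuation = 1/1.1·[0.7500·0.0000 + 0.2500·40.6000] = 9.2273; exercise value = 7.0000 ≤ continuation, so V_u = 9.2273
Node d (S = 112): continuation = 1/1.1·[0.7500·40.6000 + 0.2500·85.4000] = 47.0909; exercise value = 63.0000 > continuation, so V_d = 63.0000 (exercise)
Node 0 (S = 140): continuation = 1/1.1·[0.7500·9.2273 + 0.2500·63.0000] = 20.6095; exercise value = 35.0000 > continuation, so V_0 = 35.0000 (exercise)

£35.00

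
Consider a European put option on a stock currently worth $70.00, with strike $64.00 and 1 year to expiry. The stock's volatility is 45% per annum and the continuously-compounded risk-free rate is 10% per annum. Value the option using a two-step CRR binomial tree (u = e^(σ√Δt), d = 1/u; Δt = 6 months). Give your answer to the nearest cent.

$6.09

CRR parameters: u = e^(σ√Δt) = e^(0.45·√0.5) = 1.3746, d = 1/u = 0.7275
Per-period rate: rΔt = 0.1·0.5 = 0.05, so R = e^0.05 = 1.0513
Risk-neutral probability p = (e^0.05 − 0.7275)/(1.3746 − 0.7275) = 0.3238/0.6472 = 0.5003
Terminal stock prices: S_uu = 132.3, S_ud = 70, S_dd = 37.04
Terminal payoffs (K − S): max(-68.28, 0) = 0, max(-6, 0) = 0, max(26.96, 0) = 26.96
Node u (S = 96.23): V_u = e^(−0.05)·[0.5003·0.0000 + 0.4997·0.0000] = 0.0000
Node d (S = 50.92): V_d = e^(−0.05)·[0.5003·0.0000 + 0.4997·26.9563] = 12.8122
Node 0 (S = 70): V_0 = e^(−0.05)·[0.5003·0.0000 + 0.4997·12.8122] = 6.0896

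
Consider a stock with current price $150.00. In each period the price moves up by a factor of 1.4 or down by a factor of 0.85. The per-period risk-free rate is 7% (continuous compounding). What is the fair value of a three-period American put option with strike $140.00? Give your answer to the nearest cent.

Risk-neutral probability p = (e^0.07 − 0.85)/(1.4 − 0.85) = 0.2225/0.5500 = 0.4046
Terminal stock prices: S_uuu = 411.6, S_uud = 249.9, S_udd = 151.7, S_ddd = 92.12
Terminal payoffs (K − S): max(-271.6, 0) = 0, max(-109.9, 0) = 0, max(-11.72, 0) = 0, max(47.88, 0) = 47.88
Node uu (S = 294): continuation = e^(−0.07)·[0.4046·0.0000 + 0.5954·0.0000] = 0.0000; exercise value = 0.0000 ≤ continuation, so V_uu = 0.0000
Node ud (S = 178.5): continuation = e^(−0.07)·[0.4046·0.0000 + 0.5954·0.0000] = 0.0000; exercise value = 0.0000 ≤ continuation, so V_ud = 0.0000
Node dd (S = 108.4): continuation = e^(−0.07)·[0.4046·0.0000 + 0.5954·47.8813] = 26.5829; exercise value = 31.6250 > continuation, so V_dd = 31.6250 (exercise)
Node u (S = 210): continuation = e^(−0.07)·[0.4046·0.0000 + 0.5954·0.0000] = 0.0000; exercise value = 0.0000 ≤ continuation, so V_u = 0.0000
Node d (S = 127.5): continuation = e^(−0.07)·[0.4046·0.0000 + 0.5954·31.6250] = 17.5577; exercise value = 12.5000 ≤ continuation, so V_d = 17.5577
Node 0 (S = 150): continuation = e^(−0.07)·[0.4046·0.0000 + 0.5954·17.5577] = 9.7478; exercise value = 0.0000 ≤ continuation, so V_0 = 9.7478

$9.75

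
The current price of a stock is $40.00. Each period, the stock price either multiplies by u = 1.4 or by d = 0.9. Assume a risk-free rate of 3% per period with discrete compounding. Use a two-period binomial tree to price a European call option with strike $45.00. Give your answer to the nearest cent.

Risk-neutral probability p = (1 + 0.03 − 0.9)/(1.4 − 0.9) = 0.1300/0.5000 = 0.2600
Terminal stock prices: S_uu = 78.4, S_ud = 50.4, S_dd = 32.4
Terminal payoffs (S − K): max(33.4, 0) = 33.4, max(5.4, 0) = 5.4, max(-12.6, 0) = 0
Node u (S = 56): V_u = 1/1.03·[0.2600·33.4000 + 0.7400·5.4000] = 12.3107
Node d (S = 36): V_d = 1/1.03·[0.2600·5.4000 + 0.7400·0.0000] = 1.3631
Node 0 (S = 40): V_0 = 1/1.03·[0.2600·12.3107 + 0.7400·1.3631] = 4.0869

$4.09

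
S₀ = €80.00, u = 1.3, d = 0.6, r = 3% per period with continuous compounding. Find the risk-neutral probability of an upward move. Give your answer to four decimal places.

p = 0.6149

Risk-neutral probability p = (e^0.03 − 0.6)/(1.3 − 0.6) = 0.4305/0.7000 = 0.6149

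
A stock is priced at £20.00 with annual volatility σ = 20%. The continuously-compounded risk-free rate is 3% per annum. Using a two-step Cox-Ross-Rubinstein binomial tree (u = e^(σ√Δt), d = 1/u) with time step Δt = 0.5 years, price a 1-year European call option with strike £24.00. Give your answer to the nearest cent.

£0.66

CRR parameters: u = e^(σ√Δt) = e^(0.2·√0.5) = 1.1519, d = 1/u = 0.8681
Per-period rate: rΔt = 0.03·0.5 = 0.015, so R = e^0.015 = 1.0151
Risk-neutral probability p = (e^0.015 − 0.8681)/(1.1519 − 0.8681) = 0.1470/0.2838 = 0.5180
Terminal stock prices: S_uu = 26.54, S_ud = 20, S_dd = 15.07
Terminal payoffs (S − K): max(2.538, 0) = 2.538, max(-4, 0) = 0, max(-8.927, 0) = 0
Node u (S = 23.04): V_u = e^(−0.015)·[0.5180·2.5379 + 0.4820·0.0000] = 1.2950
Node d (S = 17.36): V_d = e^(−0.015)·[0.5180·0.0000 + 0.4820·0.0000] = 0.0000
Node 0 (S = 20): V_0 = e^(−0.015)·[0.5180·1.2950 + 0.4820·0.0000] = 0.6608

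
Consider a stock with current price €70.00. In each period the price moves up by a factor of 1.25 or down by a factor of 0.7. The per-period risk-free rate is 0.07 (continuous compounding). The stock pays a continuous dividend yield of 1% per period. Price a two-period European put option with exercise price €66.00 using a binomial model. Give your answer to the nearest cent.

€5.08

Per-period risk-free factor R = e^0.07 = 1.0725; dividend-adjusted growth = e^(0.07−0.01) = 1.0618.
Risk-neutral probability p = (1.0618 − 0.7)/(1.25 − 0.7) = 0.3618/0.5500 = 0.6579
Terminal stock prices: S_uu = 109.4, S_ud = 61.25, S_dd = 34.3
Terminal payoffs (K − S): max(-43.38, 0) = 0, max(4.75, 0) = 4.75, max(31.7, 0) = 31.7
Node u (S = 87.5): V_u = e^(−0.07)·[0.6579·0.0000 + 0.3421·4.7500] = 1.5152
Node d (S = 49): V_d = e^(−0.07)·[0.6579·4.7500 + 0.3421·31.7000] = 13.0256
Node 0 (S = 70): V_0 = e^(−0.07)·[0.6579·1.5152 + 0.3421·13.0256] = 5.0844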